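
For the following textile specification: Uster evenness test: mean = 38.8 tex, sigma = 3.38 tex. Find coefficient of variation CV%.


Formula: CV% = (standard deviation / mean) * 100
Step 1: Ratio = 3.38 / 38.8 = 0.087113
Step 2: CV% = 0.087113 * 100 = 8.7113% ≈ 8.7%

8.7%


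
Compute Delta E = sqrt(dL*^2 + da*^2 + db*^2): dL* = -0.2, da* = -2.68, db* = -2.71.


Formula: Delta E = sqrt(dL*^2 + da*^2 + db*^2)
Step 1: dL*^2 = (-0.2)^2 = 0.04
Step 2: da*^2 = (-2.68)^2 = 7.1824
Step 3: db*^2 = (-2.71)^2 = 7.3441
Step 4: Sum = 0.04 + 7.1824 + 7.3441 = 14.5665
Step 5: Delta E = sqrt(14.5665) = 3.82

3.82 Delta E


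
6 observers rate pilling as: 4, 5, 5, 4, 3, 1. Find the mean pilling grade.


Formula: Mean = sum / count
Sum = 4 + 5 + 5 + 4 + 3 + 1 = 22
Mean = 22 / 6 = 3.7

3.7


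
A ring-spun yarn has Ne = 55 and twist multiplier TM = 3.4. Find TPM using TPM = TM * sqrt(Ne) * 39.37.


Formula: TPM = TM * sqrt(Ne) * 39.37
Step 1: sqrt(Ne) = sqrt(55) = 7.4162
Step 2: TM * sqrt(Ne) = 3.4 * 7.4162 = 25.2151
Step 3: TPM = 25.2151 * 39.37 = 993 twists/m

993 twists/m


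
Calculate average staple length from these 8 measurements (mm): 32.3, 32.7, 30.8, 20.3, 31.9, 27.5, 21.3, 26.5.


Formula: Mean = sum of lengths / count
Sum = 32.3 + 32.7 + 30.8 + 20.3 + 31.9 + 27.5 + 21.3 + 26.5
Sum = 223.3 mm
Mean = 223.3 / 8 = 27.91 mm

27.91 mm


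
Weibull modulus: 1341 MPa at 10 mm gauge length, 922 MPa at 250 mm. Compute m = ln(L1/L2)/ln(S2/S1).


Formula: m = ln(L1/L2) / ln(S2/S1)
Step 1: ln(L1/L2) = ln(10/250) = -3.21888
Step 2: S2/S1 = 922/1341 = 0.68755
Step 3: ln(S2/S1) = ln(0.68755) = -0.37462
Step 4: m = -3.21888 / -0.37462 = 8.59

8.59 (Weibull m)


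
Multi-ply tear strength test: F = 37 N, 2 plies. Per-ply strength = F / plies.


Formula: Per-ply strength = Total force / Number of plies
Per-ply = 37 N / 2
Per-ply = 18.5 N

18.5 N


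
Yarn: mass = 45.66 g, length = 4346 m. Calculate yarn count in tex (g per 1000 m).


Formula: Tex = (mass_g / length_m) * 1000
Substituting: Tex = (45.66 / 4346) * 1000
Intermediate: 45.66 / 4346 = 0.01050621 g/m
Tex = 0.01050621 * 1000 = 10.51 tex

10.51 tex


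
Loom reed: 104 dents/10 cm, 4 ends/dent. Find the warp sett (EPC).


Formula: EPC = (dents per 10 cm * ends per dent) / 10
Step 1: Total ends per 10 cm = 104 * 4 = 416
Step 2: EPC = 416 / 10 = 41.6 ends/cm

41.6 ends/cm


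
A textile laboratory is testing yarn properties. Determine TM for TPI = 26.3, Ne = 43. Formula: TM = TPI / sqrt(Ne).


Formula: TM = TPI / sqrt(Ne)
Step 1: sqrt(Ne) = sqrt(43) = 6.5574
Step 2: TM = 26.3 / 6.5574 = 4.01

4.01 TM


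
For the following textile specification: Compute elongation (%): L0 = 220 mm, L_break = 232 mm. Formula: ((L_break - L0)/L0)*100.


Formula: Elongation (%) = ((L_break - L0) / L0) * 100
Step 1: Extension = 232 - 220 = 12 mm
Step 2: Elongation = (12 / 220) * 100
Step 3: Elongation = 0.054545 * 100 = 5.4545% ≈ 5.5%

5.5%


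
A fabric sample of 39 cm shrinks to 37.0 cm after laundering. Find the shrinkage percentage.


Formula: Shrinkage% = ((L_before - L_after) / L_before) * 100
Step 1: Shrinkage = 39 - 37.0 = 2.0 cm
Step 2: Shrinkage% = (2.0 / 39) * 100
Step 3: Shrinkage% = 0.051282 * 100 = 5.1282% ≈ 5.1%

5.1%


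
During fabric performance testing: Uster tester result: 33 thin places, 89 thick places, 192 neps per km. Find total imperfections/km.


Formula: Total = thin places + thick places + neps
Total = 33 + 89 + 192
Total = 314 imperfections/km

314 imperfections/km


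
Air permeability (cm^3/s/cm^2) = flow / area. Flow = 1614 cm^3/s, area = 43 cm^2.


Formula: Air Permeability = Airflow / Test Area
AP = 1614 cm^3/s / 43 cm^2
AP = 37.5 cm^3/s/cm^2

37.5 cm^3/s/cm^2


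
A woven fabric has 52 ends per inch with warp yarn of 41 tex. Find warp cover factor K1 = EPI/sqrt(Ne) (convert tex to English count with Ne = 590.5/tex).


Formula: K1 = EPI / sqrt(Ne), with Ne = 590.5 / tex_warp
Step 1: Ne = 590.5 / 41 = 14.402
Step 2: sqrt(Ne) = sqrt(14.402) = 3.795
Step 3: K1 = 52 / 3.795 = 13.7

13.7


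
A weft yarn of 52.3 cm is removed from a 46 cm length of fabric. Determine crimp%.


Formula: Crimp% = ((L_yarn - L_fabric) / L_fabric) * 100
Step 1: Extension = 52.3 - 46 = 6.3 cm
Step 2: Crimp% = (6.3 / 46) * 100
Step 3: Crimp% = 0.136957 * 100 = 13.6957% ≈ 13.7%

13.7%


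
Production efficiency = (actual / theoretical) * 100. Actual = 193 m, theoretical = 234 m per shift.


Formula: Efficiency% = (Actual output / Theoretical output) * 100
Efficiency% = (193 / 234) * 100
Efficiency% = 0.824786 * 100 = 82.4786% ≈ 82.5%

82.5%


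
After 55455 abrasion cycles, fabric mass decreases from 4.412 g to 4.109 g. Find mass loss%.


Formula: Mass loss% = ((m_before - m_after) / m_before) * 100
Step 1: Mass loss = 4.412 - 4.109 = 0.303 g
Step 2: Ratio = 0.303 / 4.412 = 0.0686763
Step 3: Mass loss% = 0.0686763 * 100 = 6.86763% ≈ 6.87%

6.87%


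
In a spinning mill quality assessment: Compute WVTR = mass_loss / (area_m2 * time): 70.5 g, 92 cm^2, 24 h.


Formula: WVTR = mass_loss / (area * time)
Step 1: Convert area: 92 cm^2 = 0.0092 m^2
Step 2: WVTR = 70.5 g / (0.0092 m^2 * 24 h)
Step 3: WVTR = 70.5 / 0.2208 = 319.3 g/m^2/h

319.3 g/m^2/h


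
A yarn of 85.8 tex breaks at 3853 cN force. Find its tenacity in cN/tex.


Formula: Tenacity = Breaking force / Linear density
Tenacity = 3853 cN / 85.8 tex
Tenacity = 44.91 cN/tex

44.91 cN/tex


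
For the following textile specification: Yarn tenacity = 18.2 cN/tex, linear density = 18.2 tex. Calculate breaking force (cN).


Formula: Breaking force = Tenacity * Linear density
F = 18.2 cN/tex * 18.2 tex
F = 331.24 cN

331.24 cN


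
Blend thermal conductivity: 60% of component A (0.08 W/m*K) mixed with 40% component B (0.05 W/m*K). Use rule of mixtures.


Formula: Blend property = (fraction_A * property_A) + (fraction_B * property_B)
Step 1: Contribution A = 60/100 * 0.08 W/m*K = 0.048 W/m*K
Step 2: Contribution B = 40/100 * 0.05 W/m*K = 0.02 W/m*K
Step 3: Blend thermal conductivity = 0.048 + 0.02 = 0.068 W/m*K

0.068 W/m*K


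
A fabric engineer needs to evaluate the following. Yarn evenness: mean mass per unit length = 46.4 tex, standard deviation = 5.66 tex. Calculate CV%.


Formula: CV% = (standard deviation / mean) * 100
Step 1: Ratio = 5.66 / 46.4 = 0.121983
Step 2: CV% = 0.121983 * 100 = 12.1983% ≈ 12.2%

12.2%


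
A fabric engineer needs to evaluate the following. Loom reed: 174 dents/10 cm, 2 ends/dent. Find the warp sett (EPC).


Formula: EPC = (dents per 10 cm * ends per dent) / 10
Step 1: Total ends per 10 cm = 174 * 2 = 348
Step 2: EPC = 348 / 10 = 34.8 ends/cm

34.8 ends/cm


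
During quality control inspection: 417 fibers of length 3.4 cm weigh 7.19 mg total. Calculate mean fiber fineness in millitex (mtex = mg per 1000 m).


Formula: fineness (mtex) = mass (mg) / total length (km) = (mass_mg / total_length_m) * 1000
Step 1: Convert fiber length: 3.4 cm = 0.034 m
Step 2: Total fiber length = 417 * 0.034 = 14.178 m
Step 3: Linear density = 7.19 mg / 14.178 m = 0.5071 mg/m
Step 4: fineness = 0.5071 * 1000 = 507.1 mtex

507.1 mtex


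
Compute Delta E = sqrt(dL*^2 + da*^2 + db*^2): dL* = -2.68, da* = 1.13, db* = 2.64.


Formula: Delta E = sqrt(dL*^2 + da*^2 + db*^2)
Step 1: dL*^2 = (-2.68)^2 = 7.1824
Step 2: da*^2 = 1.13^2 = 1.2769
Step 3: db*^2 = 2.64^2 = 6.9696
Step 4: Sum = 7.1824 + 1.2769 + 6.9696 = 15.4289
Step 5: Delta E = sqrt(15.4289) = 3.93

3.93 Delta E


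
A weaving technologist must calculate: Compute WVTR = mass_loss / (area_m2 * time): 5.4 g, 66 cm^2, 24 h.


Formula: WVTR = mass_loss / (area * time)
Step 1: Convert area: 66 cm^2 = 0.0066 m^2
Step 2: WVTR = 5.4 g / (0.0066 m^2 * 24 h)
Step 3: WVTR = 5.4 / 0.1584 = 34.1 g/m^2/h

34.1 g/m^2/h


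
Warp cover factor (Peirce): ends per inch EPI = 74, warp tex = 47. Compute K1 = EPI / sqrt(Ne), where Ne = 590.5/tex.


Formula: K1 = EPI / sqrt(Ne), with Ne = 590.5 / tex_warp
Step 1: Ne = 590.5 / 47 = 12.564
Step 2: sqrt(Ne) = sqrt(12.564) = 3.5446
Step 3: K1 = 74 / 3.5446 = 20.9

20.9


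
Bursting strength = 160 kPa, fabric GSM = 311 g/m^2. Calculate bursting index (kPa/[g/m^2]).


Formula: Bursting Index = Bursting Strength / Fabric GSM
BI = 160 kPa / 311 g/m^2
BI = 0.514 kPa/(g/m^2)

0.514 kPa/(g/m^2)


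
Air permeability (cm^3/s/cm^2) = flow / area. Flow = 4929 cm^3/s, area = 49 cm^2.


Formula: Air Permeability = Airflow / Test Area
AP = 4929 cm^3/s / 49 cm^2
AP = 100.6 cm^3/s/cm^2

100.6 cm^3/s/cm^2


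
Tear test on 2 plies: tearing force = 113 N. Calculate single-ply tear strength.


Formula: Per-ply strength = Total force / Number of plies
Per-ply = 113 N / 2
Per-ply = 56.5 N

56.5 N


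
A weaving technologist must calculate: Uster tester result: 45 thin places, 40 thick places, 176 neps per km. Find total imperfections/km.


Formula: Total = thin places + thick places + neps
Total = 45 + 40 + 176
Total = 261 imperfections/km

261 imperfections/km


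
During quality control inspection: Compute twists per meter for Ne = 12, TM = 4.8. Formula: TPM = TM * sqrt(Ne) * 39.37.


Formula: TPM = TM * sqrt(Ne) * 39.37
Step 1: sqrt(Ne) = sqrt(12) = 3.4641
Step 2: TM * sqrt(Ne) = 4.8 * 3.4641 = 16.6277
Step 3: TPM = 16.6277 * 39.37 = 655 twists/m

655 twists/m


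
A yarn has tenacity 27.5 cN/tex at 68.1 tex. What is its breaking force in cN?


Formula: Breaking force = Tenacity * Linear density
F = 27.5 cN/tex * 68.1 tex
F = 1872.75 cN

1872.75 cN


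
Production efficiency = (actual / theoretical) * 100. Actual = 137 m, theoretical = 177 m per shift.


Formula: Efficiency% = (Actual output / Theoretical output) * 100
Efficiency% = (137 / 177) * 100
Efficiency% = 0.774011 * 100 = 77.4011% ≈ 77.4%

77.4%


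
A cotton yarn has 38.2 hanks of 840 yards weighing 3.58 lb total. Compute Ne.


Formula: Ne = hanks / mass_lb
Substituting: Ne = 38.2 / 3.58
Ne = 10.7

10.7 Ne


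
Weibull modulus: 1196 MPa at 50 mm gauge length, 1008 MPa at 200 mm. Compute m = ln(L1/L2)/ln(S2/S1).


Formula: m = ln(L1/L2) / ln(S2/S1)
Step 1: ln(L1/L2) = ln(50/200) = -1.38629
Step 2: S2/S1 = 1008/1196 = 0.84281
Step 3: ln(S2/S1) = ln(0.84281) = -0.17101
Step 4: m = -1.38629 / -0.17101 = 8.11

8.11 (Weibull m)


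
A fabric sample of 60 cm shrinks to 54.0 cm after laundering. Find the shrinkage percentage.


Formula: Shrinkage% = ((L_before - L_after) / L_before) * 100
Step 1: Shrinkage = 60 - 54.0 = 6.0 cm
Step 2: Shrinkage% = (6.0 / 60) * 100
Step 3: Shrinkage% = 0.1 * 100 = 10.0%

10.0%


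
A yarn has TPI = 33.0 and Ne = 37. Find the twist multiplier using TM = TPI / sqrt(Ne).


Formula: TM = TPI / sqrt(Ne)
Step 1: sqrt(Ne) = sqrt(37) = 6.0828
Step 2: TM = 33.0 / 6.0828 = 5.43

5.43 TM


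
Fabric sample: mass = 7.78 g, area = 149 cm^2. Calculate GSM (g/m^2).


Formula: GSM = mass_g / area_m2
Step 1: Convert area: 149 cm^2 = 149 / 10000 = 0.0149 m^2
Step 2: GSM = 7.78 g / 0.0149 m^2 = 522.1 g/m^2

522.1 g/m^2


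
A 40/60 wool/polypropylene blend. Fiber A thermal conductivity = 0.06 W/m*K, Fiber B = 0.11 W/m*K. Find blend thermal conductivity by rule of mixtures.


Formula: Blend property = (fraction_A * property_A) + (fraction_B * property_B)
Step 1: Contribution A = 40/100 * 0.06 W/m*K = 0.024 W/m*K
Step 2: Contribution B = 60/100 * 0.11 W/m*K = 0.066 W/m*K
Step 3: Blend thermal conductivity = 0.024 + 0.066 = 0.09 W/m*K

0.09 W/m*K


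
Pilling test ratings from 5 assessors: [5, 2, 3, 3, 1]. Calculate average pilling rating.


Formula: Mean = sum / count
Sum = 5 + 2 + 3 + 3 + 1 = 14
Mean = 14 / 5 = 2.8

2.8


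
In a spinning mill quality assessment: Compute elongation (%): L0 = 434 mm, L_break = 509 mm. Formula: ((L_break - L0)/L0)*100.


Formula: Elongation (%) = ((L_break - L0) / L0) * 100
Step 1: Extension = 509 - 434 = 75 mm
Step 2: Elongation = (75 / 434) * 100
Step 3: Elongation = 0.172811 * 100 = 17.2811% ≈ 17.3%

17.3%


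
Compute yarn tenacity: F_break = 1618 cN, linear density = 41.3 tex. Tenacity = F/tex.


Formula: Tenacity = Breaking force / Linear density
Tenacity = 1618 cN / 41.3 tex
Tenacity = 39.18 cN/tex

39.18 cN/tex


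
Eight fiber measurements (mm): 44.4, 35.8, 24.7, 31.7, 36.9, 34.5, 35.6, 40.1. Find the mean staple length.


Formula: Mean = sum of lengths / count
Sum = 44.4 + 35.8 + 24.7 + 31.7 + 36.9 + 34.5 + 35.6 + 40.1
Sum = 283.7 mm
Mean = 283.7 / 8 = 35.46 mm

35.46 mm


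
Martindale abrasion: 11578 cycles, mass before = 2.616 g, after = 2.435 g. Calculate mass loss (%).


Formula: Mass loss% = ((m_before - m_after) / m_before) * 100
Step 1: Mass loss = 2.616 - 2.435 = 0.181 g
Step 2: Ratio = 0.181 / 2.616 = 0.0691896
Step 3: Mass loss% = 0.0691896 * 100 = 6.91896% ≈ 6.92%

6.92%


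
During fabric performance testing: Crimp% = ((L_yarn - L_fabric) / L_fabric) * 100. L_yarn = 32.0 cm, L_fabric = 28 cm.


Formula: Crimp% = ((L_yarn - L_fabric) / L_fabric) * 100
Step 1: Extension = 32.0 - 28 = 4.0 cm
Step 2: Crimp% = (4.0 / 28) * 100
Step 3: Crimp% = 0.142857 * 100 = 14.2857% ≈ 14.3%

14.3%


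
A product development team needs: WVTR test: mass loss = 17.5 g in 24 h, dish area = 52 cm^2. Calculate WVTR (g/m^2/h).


Formula: WVTR = mass_loss / (area * time)
Step 1: Convert area: 52 cm^2 = 0.0052 m^2
Step 2: WVTR = 17.5 g / (0.0052 m^2 * 24 h)
Step 3: WVTR = 17.5 / 0.1248 = 140.2 g/m^2/h

140.2 g/m^2/h


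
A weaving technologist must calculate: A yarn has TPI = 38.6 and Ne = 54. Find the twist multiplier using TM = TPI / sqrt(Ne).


Formula: TM = TPI / sqrt(Ne)
Step 1: sqrt(Ne) = sqrt(54) = 7.3485
Step 2: TM = 38.6 / 7.3485 = 5.25

5.25 TM


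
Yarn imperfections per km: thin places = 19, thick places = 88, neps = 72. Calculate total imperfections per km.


Formula: Total = thin places + thick places + neps
Total = 19 + 88 + 72
Total = 179 imperfections/km

179 imperfections/km


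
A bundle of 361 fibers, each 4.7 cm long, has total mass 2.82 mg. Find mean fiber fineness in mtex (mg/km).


Formula: fineness (mtex) = mass (mg) / total length (km) = (mass_mg / total_length_m) * 1000
Step 1: Convert fiber length: 4.7 cm = 0.047 m
Step 2: Total fiber length = 361 * 0.047 = 16.967 m
Step 3: Linear density = 2.82 mg / 16.967 m = 0.1662 mg/m
Step 4: fineness = 0.1662 * 1000 = 166.2 mtex

166.2 mtex


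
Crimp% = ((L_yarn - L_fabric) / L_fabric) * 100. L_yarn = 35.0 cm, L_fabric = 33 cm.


Formula: Crimp% = ((L_yarn - L_fabric) / L_fabric) * 100
Step 1: Extension = 35.0 - 33 = 2.0 cm
Step 2: Crimp% = (2.0 / 33) * 100
Step 3: Crimp% = 0.060606 * 100 = 6.0606% ≈ 6.1%

6.1%


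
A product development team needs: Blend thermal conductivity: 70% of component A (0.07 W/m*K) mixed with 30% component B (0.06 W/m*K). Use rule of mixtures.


Formula: Blend property = (fraction_A * property_A) + (fraction_B * property_B)
Step 1: Contribution A = 70/100 * 0.07 W/m*K = 0.049 W/m*K
Step 2: Contribution B = 30/100 * 0.06 W/m*K = 0.018 W/m*K
Step 3: Blend thermal conductivity = 0.049 + 0.018 = 0.067 W/m*K

0.067 W/m*K


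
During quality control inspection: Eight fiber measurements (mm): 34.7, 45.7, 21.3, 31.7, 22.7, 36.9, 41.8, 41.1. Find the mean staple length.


Formula: Mean = sum of lengths / count
Sum = 34.7 + 45.7 + 21.3 + 31.7 + 22.7 + 36.9 + 41.8 + 41.1
Sum = 275.9 mm
Mean = 275.9 / 8 = 34.49 mm

34.49 mm


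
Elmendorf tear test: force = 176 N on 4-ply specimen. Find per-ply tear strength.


Formula: Per-ply strength = Total force / Number of plies
Per-ply = 176 N / 4
Per-ply = 44 N

44 N


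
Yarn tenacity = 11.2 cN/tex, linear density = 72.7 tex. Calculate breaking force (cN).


Formula: Breaking force = Tenacity * Linear density
F = 11.2 cN/tex * 72.7 tex
F = 814.24 cN

814.24 cN


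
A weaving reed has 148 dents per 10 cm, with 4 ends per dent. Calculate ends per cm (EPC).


Formula: EPC = (dents per 10 cm * ends per dent) / 10
Step 1: Total ends per 10 cm = 148 * 4 = 592
Step 2: EPC = 592 / 10 = 59.2 ends/cm

59.2 ends/cm


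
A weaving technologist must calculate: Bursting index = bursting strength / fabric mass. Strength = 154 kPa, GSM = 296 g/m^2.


Formula: Bursting Index = Bursting Strength / Fabric GSM
BI = 154 kPa / 296 g/m^2
BI = 0.520 kPa/(g/m^2)

0.520 kPa/(g/m^2)


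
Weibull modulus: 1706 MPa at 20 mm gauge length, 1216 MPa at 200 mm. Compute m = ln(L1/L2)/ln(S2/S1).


Formula: m = ln(L1/L2) / ln(S2/S1)
Step 1: ln(L1/L2) = ln(20/200) = -2.30259
Step 2: S2/S1 = 1216/1706 = 0.71278
Step 3: ln(S2/S1) = ln(0.71278) = -0.33858
Step 4: m = -2.30259 / -0.33858 = 6.80

6.80 (Weibull m)


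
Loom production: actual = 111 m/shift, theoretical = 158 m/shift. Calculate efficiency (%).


Formula: Efficiency% = (Actual output / Theoretical output) * 100
Efficiency% = (111 / 158) * 100
Efficiency% = 0.702532 * 100 = 70.2532% ≈ 70.3%

70.3%


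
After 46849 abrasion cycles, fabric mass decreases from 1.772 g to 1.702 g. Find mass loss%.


Formula: Mass loss% = ((m_before - m_after) / m_before) * 100
Step 1: Mass loss = 1.772 - 1.702 = 0.07 g
Step 2: Ratio = 0.07 / 1.772 = 0.0395034
Step 3: Mass loss% = 0.0395034 * 100 = 3.95034% ≈ 3.95%

3.95%


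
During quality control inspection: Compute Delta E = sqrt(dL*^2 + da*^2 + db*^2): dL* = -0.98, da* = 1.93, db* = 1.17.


Formula: Delta E = sqrt(dL*^2 + da*^2 + db*^2)
Step 1: dL*^2 = (-0.98)^2 = 0.9604
Step 2: da*^2 = 1.93^2 = 3.7249
Step 3: db*^2 = 1.17^2 = 1.3689
Step 4: Sum = 0.9604 + 3.7249 + 1.3689 = 6.0542
Step 5: Delta E = sqrt(6.0542) = 2.46

2.46 Delta E


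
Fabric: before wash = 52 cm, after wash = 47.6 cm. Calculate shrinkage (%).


Formula: Shrinkage% = ((L_before - L_after) / L_before) * 100
Step 1: Shrinkage = 52 - 47.6 = 4.4 cm
Step 2: Shrinkage% = (4.4 / 52) * 100
Step 3: Shrinkage% = 0.084615 * 100 = 8.4615% ≈ 8.5%

8.5%


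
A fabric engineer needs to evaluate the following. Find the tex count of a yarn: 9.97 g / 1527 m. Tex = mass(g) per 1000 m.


Formula: Tex = (mass_g / length_m) * 1000
Substituting: Tex = (9.97 / 1527) * 1000
Intermediate: 9.97 / 1527 = 0.00652914 g/m
Tex = 0.00652914 * 1000 = 6.53 tex

6.53 tex


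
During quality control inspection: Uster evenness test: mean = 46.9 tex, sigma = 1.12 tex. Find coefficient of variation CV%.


Formula: CV% = (standard deviation / mean) * 100
Step 1: Ratio = 1.12 / 46.9 = 0.023881
Step 2: CV% = 0.023881 * 100 = 2.3881% ≈ 2.4%

2.4%


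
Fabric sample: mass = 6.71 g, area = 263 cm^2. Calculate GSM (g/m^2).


Formula: GSM = mass_g / area_m2
Step 1: Convert area: 263 cm^2 = 263 / 10000 = 0.0263 m^2
Step 2: GSM = 6.71 g / 0.0263 m^2 = 255.1 g/m^2

255.1 g/m^2


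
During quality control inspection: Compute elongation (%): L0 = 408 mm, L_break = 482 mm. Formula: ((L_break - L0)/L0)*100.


Formula: Elongation (%) = ((L_break - L0) / L0) * 100
Step 1: Extension = 482 - 408 = 74 mm
Step 2: Elongation = (74 / 408) * 100
Step 3: Elongation = 0.181373 * 100 = 18.1373% ≈ 18.1%

18.1%


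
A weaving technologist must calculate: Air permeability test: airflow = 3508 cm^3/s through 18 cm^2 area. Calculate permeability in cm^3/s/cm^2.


Formula: Air Permeability = Airflow / Test Area
AP = 3508 cm^3/s / 18 cm^2
AP = 194.9 cm^3/s/cm^2

194.9 cm^3/s/cm^2


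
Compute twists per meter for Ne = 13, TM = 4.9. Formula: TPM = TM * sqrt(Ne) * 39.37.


Formula: TPM = TM * sqrt(Ne) * 39.37
Step 1: sqrt(Ne) = sqrt(13) = 3.6056
Step 2: TM * sqrt(Ne) = 4.9 * 3.6056 = 17.6674
Step 3: TPM = 17.6674 * 39.37 = 696 twists/m

696 twists/m


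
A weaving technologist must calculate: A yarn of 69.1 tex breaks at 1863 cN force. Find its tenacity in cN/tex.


Formula: Tenacity = Breaking force / Linear density
Tenacity = 1863 cN / 69.1 tex
Tenacity = 26.96 cN/tex

26.96 cN/tex


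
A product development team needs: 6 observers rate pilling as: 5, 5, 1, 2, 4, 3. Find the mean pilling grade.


Formula: Mean = sum / count
Sum = 5 + 5 + 1 + 2 + 4 + 3 = 20
Mean = 20 / 6 = 3.3

3.3


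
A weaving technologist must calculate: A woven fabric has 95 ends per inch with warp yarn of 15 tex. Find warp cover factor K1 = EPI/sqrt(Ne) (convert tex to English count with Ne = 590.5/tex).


Formula: K1 = EPI / sqrt(Ne), with Ne = 590.5 / tex_warp
Step 1: Ne = 590.5 / 15 = 39.367
Step 2: sqrt(Ne) = sqrt(39.367) = 6.2743
Step 3: K1 = 95 / 6.2743 = 15.1

15.1


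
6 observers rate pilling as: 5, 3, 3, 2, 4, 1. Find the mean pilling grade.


Formula: Mean = sum / count
Sum = 5 + 3 + 3 + 2 + 4 + 1 = 18
Mean = 18 / 6 = 3.0

3.0


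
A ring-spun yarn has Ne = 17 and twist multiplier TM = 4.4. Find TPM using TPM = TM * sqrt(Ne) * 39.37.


Formula: TPM = TM * sqrt(Ne) * 39.37
Step 1: sqrt(Ne) = sqrt(17) = 4.1231
Step 2: TM * sqrt(Ne) = 4.4 * 4.1231 = 18.1416
Step 3: TPM = 18.1416 * 39.37 = 714 twists/m

714 twists/m


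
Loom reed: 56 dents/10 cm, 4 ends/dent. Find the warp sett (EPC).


Formula: EPC = (dents per 10 cm * ends per dent) / 10
Step 1: Total ends per 10 cm = 56 * 4 = 224
Step 2: EPC = 224 / 10 = 22.4 ends/cm

22.4 ends/cm


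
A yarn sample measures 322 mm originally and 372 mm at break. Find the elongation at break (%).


Formula: Elongation (%) = ((L_break - L0) / L0) * 100
Step 1: Extension = 372 - 322 = 50 mm
Step 2: Elongation = (50 / 322) * 100
Step 3: Elongation = 0.15528 * 100 = 15.528% ≈ 15.5%

15.5%


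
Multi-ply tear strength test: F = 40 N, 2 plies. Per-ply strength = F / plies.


Formula: Per-ply strength = Total force / Number of plies
Per-ply = 40 N / 2
Per-ply = 20 N

20 N


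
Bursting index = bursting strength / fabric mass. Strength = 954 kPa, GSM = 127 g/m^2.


Formula: Bursting Index = Bursting Strength / Fabric GSM
BI = 954 kPa / 127 g/m^2
BI = 7.512 kPa/(g/m^2)

7.512 kPa/(g/m^2)


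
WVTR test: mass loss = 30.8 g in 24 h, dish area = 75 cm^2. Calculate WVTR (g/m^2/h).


Formula: WVTR = mass_loss / (area * time)
Step 1: Convert area: 75 cm^2 = 0.0075 m^2
Step 2: WVTR = 30.8 g / (0.0075 m^2 * 24 h)
Step 3: WVTR = 30.8 / 0.18 = 171.1 g/m^2/h

171.1 g/m^2/h


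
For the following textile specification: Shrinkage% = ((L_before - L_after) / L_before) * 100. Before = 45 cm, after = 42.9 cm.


Formula: Shrinkage% = ((L_before - L_after) / L_before) * 100
Step 1: Shrinkage = 45 - 42.9 = 2.1 cm
Step 2: Shrinkage% = (2.1 / 45) * 100
Step 3: Shrinkage% = 0.046667 * 100 = 4.6667% ≈ 4.7%

4.7%


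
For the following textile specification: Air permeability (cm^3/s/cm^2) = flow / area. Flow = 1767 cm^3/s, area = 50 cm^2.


Formula: Air Permeability = Airflow / Test Area
AP = 1767 cm^3/s / 50 cm^2
AP = 35.3 cm^3/s/cm^2

35.3 cm^3/s/cm^2


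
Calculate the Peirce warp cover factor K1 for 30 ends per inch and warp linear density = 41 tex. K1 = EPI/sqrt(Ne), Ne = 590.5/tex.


Formula: K1 = EPI / sqrt(Ne), with Ne = 590.5 / tex_warp
Step 1: Ne = 590.5 / 41 = 14.402
Step 2: sqrt(Ne) = sqrt(14.402) = 3.795
Step 3: K1 = 30 / 3.795 = 7.9

7.9


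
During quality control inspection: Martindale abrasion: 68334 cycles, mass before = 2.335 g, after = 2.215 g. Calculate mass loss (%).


Formula: Mass loss% = ((m_before - m_after) / m_before) * 100
Step 1: Mass loss = 2.335 - 2.215 = 0.12 g
Step 2: Ratio = 0.12 / 2.335 = 0.0513919
Step 3: Mass loss% = 0.0513919 * 100 = 5.13919% ≈ 5.14%

5.14%


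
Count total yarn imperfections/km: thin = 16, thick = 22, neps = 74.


Formula: Total = thin places + thick places + neps
Total = 16 + 22 + 74
Total = 112 imperfections/km

112 imperfections/km


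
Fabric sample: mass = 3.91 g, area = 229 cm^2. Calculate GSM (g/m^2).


Formula: GSM = mass_g / area_m2
Step 1: Convert area: 229 cm^2 = 229 / 10000 = 0.0229 m^2
Step 2: GSM = 3.91 g / 0.0229 m^2 = 170.7 g/m^2

170.7 g/m^2


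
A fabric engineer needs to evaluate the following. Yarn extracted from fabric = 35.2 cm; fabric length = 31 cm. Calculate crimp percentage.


Formula: Crimp% = ((L_yarn - L_fabric) / L_fabric) * 100
Step 1: Extension = 35.2 - 31 = 4.2 cm
Step 2: Crimp% = (4.2 / 31) * 100
Step 3: Crimp% = 0.135484 * 100 = 13.5484% ≈ 13.5%

13.5%


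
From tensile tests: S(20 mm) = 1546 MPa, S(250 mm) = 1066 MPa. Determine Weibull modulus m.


Formula: m = ln(L1/L2) / ln(S2/S1)
Step 1: ln(L1/L2) = ln(20/250) = -2.52573
Step 2: S2/S1 = 1066/1546 = 0.68952
Step 3: ln(S2/S1) = ln(0.68952) = -0.37176
Step 4: m = -2.52573 / -0.37176 = 6.79

6.79 (Weibull m)


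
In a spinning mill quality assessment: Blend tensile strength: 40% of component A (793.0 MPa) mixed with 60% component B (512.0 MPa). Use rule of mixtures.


Formula: Blend property = (fraction_A * property_A) + (fraction_B * property_B)
Step 1: Contribution A = 40/100 * 793.0 MPa = 317.2 MPa
Step 2: Contribution B = 60/100 * 512.0 MPa = 307.2 MPa
Step 3: Blend tensile strength = 317.2 + 307.2 = 624.4 MPa

624.4 MPa


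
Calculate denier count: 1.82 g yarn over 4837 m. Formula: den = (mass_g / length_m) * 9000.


Formula: den = (mass_g / length_m) * 9000
Substituting: den = (1.82 / 4837) * 9000
Intermediate: 1.82 / 4837 = 0.00037627 g/m
den = 0.00037627 * 9000 = 3.4 denier

3.4 denier


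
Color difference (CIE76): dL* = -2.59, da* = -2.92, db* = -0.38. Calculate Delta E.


Formula: Delta E = sqrt(dL*^2 + da*^2 + db*^2)
Step 1: dL*^2 = (-2.59)^2 = 6.7081
Step 2: da*^2 = (-2.92)^2 = 8.5264
Step 3: db*^2 = (-0.38)^2 = 0.1444
Step 4: Sum = 6.7081 + 8.5264 + 0.1444 = 15.3789
Step 5: Delta E = sqrt(15.3789) = 3.92

3.92 Delta E


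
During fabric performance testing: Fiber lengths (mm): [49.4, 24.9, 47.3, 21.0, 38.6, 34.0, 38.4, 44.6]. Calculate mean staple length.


Formula: Mean = sum of lengths / count
Sum = 49.4 + 24.9 + 47.3 + 21.0 + 38.6 + 34.0 + 38.4 + 44.6
Sum = 298.2 mm
Mean = 298.2 / 8 = 37.28 mm

37.28 mm


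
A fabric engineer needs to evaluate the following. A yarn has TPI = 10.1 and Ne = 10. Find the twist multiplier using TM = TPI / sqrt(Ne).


Formula: TM = TPI / sqrt(Ne)
Step 1: sqrt(Ne) = sqrt(10) = 3.1623
Step 2: TM = 10.1 / 3.1623 = 3.19

3.19 TM


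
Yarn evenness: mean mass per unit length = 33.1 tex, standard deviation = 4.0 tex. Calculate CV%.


Formula: CV% = (standard deviation / mean) * 100
Step 1: Ratio = 4.0 / 33.1 = 0.120846
Step 2: CV% = 0.120846 * 100 = 12.0846% ≈ 12.1%

12.1%


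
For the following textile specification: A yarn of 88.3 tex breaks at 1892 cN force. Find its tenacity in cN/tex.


Formula: Tenacity = Breaking force / Linear density
Tenacity = 1892 cN / 88.3 tex
Tenacity = 21.43 cN/tex

21.43 cN/tex


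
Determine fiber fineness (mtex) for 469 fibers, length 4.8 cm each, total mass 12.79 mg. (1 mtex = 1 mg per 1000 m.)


Formula: fineness (mtex) = mass (mg) / total length (km) = (mass_mg / total_length_m) * 1000
Step 1: Convert fiber length: 4.8 cm = 0.048 m
Step 2: Total fiber length = 469 * 0.048 = 22.512 m
Step 3: Linear density = 12.79 mg / 22.512 m = 0.5681 mg/m
Step 4: fineness = 0.5681 * 1000 = 568.1 mtex

568.1 mtex


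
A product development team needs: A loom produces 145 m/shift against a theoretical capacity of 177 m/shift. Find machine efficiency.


Formula: Efficiency% = (Actual output / Theoretical output) * 100
Efficiency% = (145 / 177) * 100
Efficiency% = 0.819209 * 100 = 81.9209% ≈ 81.9%

81.9%


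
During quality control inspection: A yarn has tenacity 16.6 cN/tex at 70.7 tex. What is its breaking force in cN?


Formula: Breaking force = Tenacity * Linear density
F = 16.6 cN/tex * 70.7 tex
F = 1173.62 cN

1173.62 cN


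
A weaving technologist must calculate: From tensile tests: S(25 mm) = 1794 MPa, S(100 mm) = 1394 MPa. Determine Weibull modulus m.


Formula: m = ln(L1/L2) / ln(S2/S1)
Step 1: ln(L1/L2) = ln(25/100) = -1.38629
Step 2: S2/S1 = 1394/1794 = 0.77703
Step 3: ln(S2/S1) = ln(0.77703) = -0.25228
Step 4: m = -1.38629 / -0.25228 = 5.50

5.50 (Weibull m)


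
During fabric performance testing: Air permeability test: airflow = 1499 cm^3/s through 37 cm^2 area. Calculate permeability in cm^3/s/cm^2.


Formula: Air Permeability = Airflow / Test Area
AP = 1499 cm^3/s / 37 cm^2
AP = 40.5 cm^3/s/cm^2

40.5 cm^3/s/cm^2


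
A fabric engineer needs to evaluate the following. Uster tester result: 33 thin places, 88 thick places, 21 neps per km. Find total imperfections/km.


Formula: Total = thin places + thick places + neps
Total = 33 + 88 + 21
Total = 142 imperfections/km

142 imperfections/km


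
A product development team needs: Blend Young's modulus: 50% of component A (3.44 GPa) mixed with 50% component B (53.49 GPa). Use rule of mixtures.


Formula: Blend property = (fraction_A * property_A) + (fraction_B * property_B)
Step 1: Contribution A = 50/100 * 3.44 GPa = 1.72 GPa
Step 2: Contribution B = 50/100 * 53.49 GPa = 26.745 GPa
Step 3: Blend Young's modulus = 1.72 + 26.745 = 28.465 GPa

28.465 GPa


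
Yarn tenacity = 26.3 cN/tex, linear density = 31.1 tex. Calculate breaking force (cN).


Formula: Breaking force = Tenacity * Linear density
F = 26.3 cN/tex * 31.1 tex
F = 817.93 cN

817.93 cN


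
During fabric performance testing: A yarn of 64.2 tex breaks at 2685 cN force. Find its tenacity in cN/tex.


Formula: Tenacity = Breaking force / Linear density
Tenacity = 2685 cN / 64.2 tex
Tenacity = 41.82 cN/tex

41.82 cN/tex


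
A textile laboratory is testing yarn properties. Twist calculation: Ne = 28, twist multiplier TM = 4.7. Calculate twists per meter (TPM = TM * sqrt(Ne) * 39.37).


Formula: TPM = TM * sqrt(Ne) * 39.37
Step 1: sqrt(Ne) = sqrt(28) = 5.2915
Step 2: TM * sqrt(Ne) = 4.7 * 5.2915 = 24.8701
Step 3: TPM = 24.8701 * 39.37 = 979 twists/m

979 twists/m


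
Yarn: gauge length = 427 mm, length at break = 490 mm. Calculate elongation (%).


Formula: Elongation (%) = ((L_break - L0) / L0) * 100
Step 1: Extension = 490 - 427 = 63 mm
Step 2: Elongation = (63 / 427) * 100
Step 3: Elongation = 0.147541 * 100 = 14.7541% ≈ 14.8%

14.8%


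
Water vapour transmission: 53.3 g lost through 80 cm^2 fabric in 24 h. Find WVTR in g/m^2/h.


Formula: WVTR = mass_loss / (area * time)
Step 1: Convert area: 80 cm^2 = 0.008 m^2
Step 2: WVTR = 53.3 g / (0.008 m^2 * 24 h)
Step 3: WVTR = 53.3 / 0.192 = 277.6 g/m^2/h

277.6 g/m^2/h


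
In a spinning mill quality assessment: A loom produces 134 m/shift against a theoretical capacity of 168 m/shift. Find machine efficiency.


Formula: Efficiency% = (Actual output / Theoretical output) * 100
Efficiency% = (134 / 168) * 100
Efficiency% = 0.797619 * 100 = 79.7619% ≈ 79.8%

79.8%


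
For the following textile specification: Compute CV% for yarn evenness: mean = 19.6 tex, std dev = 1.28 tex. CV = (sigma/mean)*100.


Formula: CV% = (standard deviation / mean) * 100
Step 1: Ratio = 1.28 / 19.6 = 0.065306
Step 2: CV% = 0.065306 * 100 = 6.5306% ≈ 6.5%

6.5%


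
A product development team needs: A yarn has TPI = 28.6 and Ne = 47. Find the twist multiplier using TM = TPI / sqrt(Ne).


Formula: TM = TPI / sqrt(Ne)
Step 1: sqrt(Ne) = sqrt(47) = 6.8557
Step 2: TM = 28.6 / 6.8557 = 4.17

4.17 TM


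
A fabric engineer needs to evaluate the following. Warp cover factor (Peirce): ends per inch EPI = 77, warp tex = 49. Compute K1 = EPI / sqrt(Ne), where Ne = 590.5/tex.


Formula: K1 = EPI / sqrt(Ne), with Ne = 590.5 / tex_warp
Step 1: Ne = 590.5 / 49 = 12.051
Step 2: sqrt(Ne) = sqrt(12.051) = 3.4715
Step 3: K1 = 77 / 3.4715 = 22.2

22.2


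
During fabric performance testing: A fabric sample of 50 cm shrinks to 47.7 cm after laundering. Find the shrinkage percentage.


Formula: Shrinkage% = ((L_before - L_after) / L_before) * 100
Step 1: Shrinkage = 50 - 47.7 = 2.3 cm
Step 2: Shrinkage% = (2.3 / 50) * 100
Step 3: Shrinkage% = 0.046 * 100 = 4.6%

4.6%


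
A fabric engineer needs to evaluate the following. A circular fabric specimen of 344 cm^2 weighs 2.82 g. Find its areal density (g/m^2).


Formula: GSM = mass_g / area_m2
Step 1: Convert area: 344 cm^2 = 344 / 10000 = 0.0344 m^2
Step 2: GSM = 2.82 g / 0.0344 m^2 = 82.0 g/m^2

82.0 g/m^2


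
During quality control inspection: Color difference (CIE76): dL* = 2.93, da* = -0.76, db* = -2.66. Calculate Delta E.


Formula: Delta E = sqrt(dL*^2 + da*^2 + db*^2)
Step 1: dL*^2 = 2.93^2 = 8.5849
Step 2: da*^2 = (-0.76)^2 = 0.5776
Step 3: db*^2 = (-2.66)^2 = 7.0756
Step 4: Sum = 8.5849 + 0.5776 + 7.0756 = 16.2381
Step 5: Delta E = sqrt(16.2381) = 4.03

4.03 Delta E


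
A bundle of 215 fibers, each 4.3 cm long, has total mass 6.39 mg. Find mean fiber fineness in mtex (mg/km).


Formula: fineness (mtex) = mass (mg) / total length (km) = (mass_mg / total_length_m) * 1000
Step 1: Convert fiber length: 4.3 cm = 0.043 m
Step 2: Total fiber length = 215 * 0.043 = 9.245 m
Step 3: Linear density = 6.39 mg / 9.245 m = 0.6912 mg/m
Step 4: fineness = 0.6912 * 1000 = 691.2 mtex

691.2 mtex


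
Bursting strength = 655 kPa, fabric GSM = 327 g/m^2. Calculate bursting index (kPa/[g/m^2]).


Formula: Bursting Index = Bursting Strength / Fabric GSM
BI = 655 kPa / 327 g/m^2
BI = 2.003 kPa/(g/m^2)

2.003 kPa/(g/m^2)


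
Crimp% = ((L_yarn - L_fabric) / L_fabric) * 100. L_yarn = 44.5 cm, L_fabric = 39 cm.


Formula: Crimp% = ((L_yarn - L_fabric) / L_fabric) * 100
Step 1: Extension = 44.5 - 39 = 5.5 cm
Step 2: Crimp% = (5.5 / 39) * 100
Step 3: Crimp% = 0.141026 * 100 = 14.1026% ≈ 14.1%

14.1%


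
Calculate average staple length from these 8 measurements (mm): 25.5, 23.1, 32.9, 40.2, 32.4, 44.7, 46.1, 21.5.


Formula: Mean = sum of lengths / count
Sum = 25.5 + 23.1 + 32.9 + 40.2 + 32.4 + 44.7 + 46.1 + 21.5
Sum = 266.4 mm
Mean = 266.4 / 8 = 33.30 mm

33.30 mm


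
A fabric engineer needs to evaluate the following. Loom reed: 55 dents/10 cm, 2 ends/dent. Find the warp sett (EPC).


Formula: EPC = (dents per 10 cm * ends per dent) / 10
Step 1: Total ends per 10 cm = 55 * 2 = 110
Step 2: EPC = 110 / 10 = 11.0 ends/cm

11.0 ends/cm


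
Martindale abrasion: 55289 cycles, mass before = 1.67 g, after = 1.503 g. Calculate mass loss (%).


Formula: Mass loss% = ((m_before - m_after) / m_before) * 100
Step 1: Mass loss = 1.67 - 1.503 = 0.167 g
Step 2: Ratio = 0.167 / 1.67 = 0.1
Step 3: Mass loss% = 0.1 * 100 = 10.00%

10.00%


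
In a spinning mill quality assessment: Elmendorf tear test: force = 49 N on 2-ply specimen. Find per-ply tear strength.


Formula: Per-ply strength = Total force / Number of plies
Per-ply = 49 N / 2
Per-ply = 24.5 N

24.5 N


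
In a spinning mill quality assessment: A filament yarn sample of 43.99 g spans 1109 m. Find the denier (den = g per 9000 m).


Formula: den = (mass_g / length_m) * 9000
Substituting: den = (43.99 / 1109) * 9000
Intermediate: 43.99 / 1109 = 0.03966637 g/m
den = 0.03966637 * 9000 = 357.0 denier

357.0 denier


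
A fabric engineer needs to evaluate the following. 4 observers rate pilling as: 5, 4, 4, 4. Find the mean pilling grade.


Formula: Mean = sum / count
Sum = 5 + 4 + 4 + 4 = 17
Mean = 17 / 4 = 4.3

4.3


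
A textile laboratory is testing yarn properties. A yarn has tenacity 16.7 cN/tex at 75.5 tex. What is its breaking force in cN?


Formula: Breaking force = Tenacity * Linear density
F = 16.7 cN/tex * 75.5 tex
F = 1260.85 cN

1260.85 cN


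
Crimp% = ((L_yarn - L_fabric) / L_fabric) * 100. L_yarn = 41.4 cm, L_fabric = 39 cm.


Formula: Crimp% = ((L_yarn - L_fabric) / L_fabric) * 100
Step 1: Extension = 41.4 - 39 = 2.4 cm
Step 2: Crimp% = (2.4 / 39) * 100
Step 3: Crimp% = 0.061538 * 100 = 6.1538% ≈ 6.2%

6.2%


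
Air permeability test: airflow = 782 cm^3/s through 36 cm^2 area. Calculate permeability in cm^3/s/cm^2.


Formula: Air Permeability = Airflow / Test Area
AP = 782 cm^3/s / 36 cm^2
AP = 21.7 cm^3/s/cm^2

21.7 cm^3/s/cm^2


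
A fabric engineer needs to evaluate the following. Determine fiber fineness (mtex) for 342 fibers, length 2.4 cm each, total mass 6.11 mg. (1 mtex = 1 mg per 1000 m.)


Formula: fineness (mtex) = mass (mg) / total length (km) = (mass_mg / total_length_m) * 1000
Step 1: Convert fiber length: 2.4 cm = 0.024 m
Step 2: Total fiber length = 342 * 0.024 = 8.208 m
Step 3: Linear density = 6.11 mg / 8.208 m = 0.7444 mg/m
Step 4: fineness = 0.7444 * 1000 = 744.4 mtex

744.4 mtex


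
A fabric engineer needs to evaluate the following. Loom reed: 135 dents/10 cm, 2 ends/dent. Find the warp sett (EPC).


Formula: EPC = (dents per 10 cm * ends per dent) / 10
Step 1: Total ends per 10 cm = 135 * 2 = 270
Step 2: EPC = 270 / 10 = 27.0 ends/cm

27.0 ends/cm


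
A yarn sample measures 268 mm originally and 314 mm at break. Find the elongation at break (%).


Formula: Elongation (%) = ((L_break - L0) / L0) * 100
Step 1: Extension = 314 - 268 = 46 mm
Step 2: Elongation = (46 / 268) * 100
Step 3: Elongation = 0.171642 * 100 = 17.1642% ≈ 17.2%

17.2%


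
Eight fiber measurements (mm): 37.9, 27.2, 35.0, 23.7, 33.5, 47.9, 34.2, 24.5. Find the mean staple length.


Formula: Mean = sum of lengths / count
Sum = 37.9 + 27.2 + 35.0 + 23.7 + 33.5 + 47.9 + 34.2 + 24.5
Sum = 263.9 mm
Mean = 263.9 / 8 = 32.99 mm

32.99 mm


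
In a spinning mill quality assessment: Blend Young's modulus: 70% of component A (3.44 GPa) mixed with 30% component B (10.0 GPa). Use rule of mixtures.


Formula: Blend property = (fraction_A * property_A) + (fraction_B * property_B)
Step 1: Contribution A = 70/100 * 3.44 GPa = 2.408 GPa
Step 2: Contribution B = 30/100 * 10.0 GPa = 3.0 GPa
Step 3: Blend Young's modulus = 2.408 + 3.0 = 5.408 GPa

5.408 GPa


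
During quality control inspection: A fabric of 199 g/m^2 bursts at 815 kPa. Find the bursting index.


Formula: Bursting Index = Bursting Strength / Fabric GSM
BI = 815 kPa / 199 g/m^2
BI = 4.095 kPa/(g/m^2)

4.095 kPa/(g/m^2)


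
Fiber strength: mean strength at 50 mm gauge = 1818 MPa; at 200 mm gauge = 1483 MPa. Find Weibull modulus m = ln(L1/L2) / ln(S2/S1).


Formula: m = ln(L1/L2) / ln(S2/S1)
Step 1: ln(L1/L2) = ln(50/200) = -1.38629
Step 2: S2/S1 = 1483/1818 = 0.81573
Step 3: ln(S2/S1) = ln(0.81573) = -0.20367
Step 4: m = -1.38629 / -0.20367 = 6.81

6.81 (Weibull m)


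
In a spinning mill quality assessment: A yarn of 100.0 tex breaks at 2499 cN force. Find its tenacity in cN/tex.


Formula: Tenacity = Breaking force / Linear density
Tenacity = 2499 cN / 100.0 tex
Tenacity = 24.99 cN/tex

24.99 cN/tex


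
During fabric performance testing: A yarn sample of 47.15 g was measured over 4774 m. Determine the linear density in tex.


Formula: Tex = (mass_g / length_m) * 1000
Substituting: Tex = (47.15 / 4774) * 1000
Intermediate: 47.15 / 4774 = 0.00987641 g/m
Tex = 0.00987641 * 1000 = 9.88 tex

9.88 tex


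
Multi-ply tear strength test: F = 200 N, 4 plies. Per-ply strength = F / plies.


Formula: Per-ply strength = Total force / Number of plies
Per-ply = 200 N / 4
Per-ply = 50 N

50 N


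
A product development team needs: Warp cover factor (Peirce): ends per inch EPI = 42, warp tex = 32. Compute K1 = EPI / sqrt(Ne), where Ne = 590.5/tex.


Formula: K1 = EPI / sqrt(Ne), with Ne = 590.5 / tex_warp
Step 1: Ne = 590.5 / 32 = 18.453
Step 2: sqrt(Ne) = sqrt(18.453) = 4.2957
Step 3: K1 = 42 / 4.2957 = 9.8

9.8


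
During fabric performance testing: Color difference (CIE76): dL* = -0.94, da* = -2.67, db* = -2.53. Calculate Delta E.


Formula: Delta E = sqrt(dL*^2 + da*^2 + db*^2)
Step 1: dL*^2 = (-0.94)^2 = 0.8836
Step 2: da*^2 = (-2.67)^2 = 7.1289
Step 3: db*^2 = (-2.53)^2 = 6.4009
Step 4: Sum = 0.8836 + 7.1289 + 6.4009 = 14.4134
Step 5: Delta E = sqrt(14.4134) = 3.8

3.8 Delta E


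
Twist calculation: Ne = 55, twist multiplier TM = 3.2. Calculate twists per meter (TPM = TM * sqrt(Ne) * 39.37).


Formula: TPM = TM * sqrt(Ne) * 39.37
Step 1: sqrt(Ne) = sqrt(55) = 7.4162
Step 2: TM * sqrt(Ne) = 3.2 * 7.4162 = 23.7318
Step 3: TPM = 23.7318 * 39.37 = 934 twists/m

934 twists/m
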